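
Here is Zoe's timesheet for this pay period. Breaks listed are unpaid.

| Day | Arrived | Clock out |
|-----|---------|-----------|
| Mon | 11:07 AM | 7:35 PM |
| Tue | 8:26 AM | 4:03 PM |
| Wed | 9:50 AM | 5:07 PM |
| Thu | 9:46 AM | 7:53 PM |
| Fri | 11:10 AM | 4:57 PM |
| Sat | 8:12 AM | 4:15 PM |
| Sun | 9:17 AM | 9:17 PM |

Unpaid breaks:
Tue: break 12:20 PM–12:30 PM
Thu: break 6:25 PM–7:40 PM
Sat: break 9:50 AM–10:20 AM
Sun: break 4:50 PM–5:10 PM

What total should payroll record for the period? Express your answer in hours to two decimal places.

Mon: 11:07 AM–7:35 PM = 8 h 28 min
Tue: 8:26 AM–4:03 PM = 7 h 37 min; less 10 min break → 7 h 27 min
Wed: 9:50 AM–5:07 PM = 7 h 17 min
Thu: 9:46 AM–7:53 PM = 10 h 7 min; less 75 min break → 8 h 52 min
Fri: 11:10 AM–4:57 PM = 5 h 47 min
Sat: 8:12 AM–4:15 PM = 8 h 3 min; less 30 min break → 7 h 33 min
Sun: 9:17 AM–9:17 PM = 12 h 0 min; less 20 min break → 11 h 40 min
Total: 8 h 28 min + 7 h 27 min + 7 h 17 min + 8 h 52 min + 5 h 47 min + 7 h 33 min + 11 h 40 min = 57 h 4 min.

57.07 hours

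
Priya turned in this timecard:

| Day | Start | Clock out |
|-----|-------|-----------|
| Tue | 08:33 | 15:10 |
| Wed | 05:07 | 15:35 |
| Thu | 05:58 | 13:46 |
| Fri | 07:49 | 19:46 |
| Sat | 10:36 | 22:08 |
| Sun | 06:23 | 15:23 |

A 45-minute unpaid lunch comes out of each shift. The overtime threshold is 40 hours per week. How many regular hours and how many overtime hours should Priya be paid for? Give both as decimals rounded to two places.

Tue: 08:33–15:10 = 6 h 37 min; less 45 min break → 5 h 52 min
Wed: 05:07–15:35 = 10 h 28 min; less 45 min break → 9 h 43 min
Thu: 05:58–13:46 = 7 h 48 min; less 45 min break → 7 h 3 min
Fri: 07:49–19:46 = 11 h 57 min; less 45 min break → 11 h 12 min
Sat: 10:36–22:08 = 11 h 32 min; less 45 min break → 10 h 47 min
Sun: 06:23–15:23 = 9 h 0 min; less 45 min break → 8 h 15 min
Total worked: 52 h 52 min = 52.87 h.
Threshold 40 h → overtime 12 h 52 min, regular 40 h 0 min.

Regular 40.00 hours, overtime 12.87 hours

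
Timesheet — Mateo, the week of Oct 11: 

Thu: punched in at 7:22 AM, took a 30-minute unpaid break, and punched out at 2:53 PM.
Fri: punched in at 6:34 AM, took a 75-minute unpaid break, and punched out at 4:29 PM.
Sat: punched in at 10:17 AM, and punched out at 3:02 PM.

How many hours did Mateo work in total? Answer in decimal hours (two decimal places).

20.43 hours

Thu: 7:22 AM–2:53 PM = 7 h 31 min; less 30 min break → 7 h 1 min
Fri: 6:34 AM–4:29 PM = 9 h 55 min; less 75 min break → 8 h 40 min
Sat: 10:17 AM–3:02 PM = 4 h 45 min
Total: 7 h 1 min + 8 h 40 min + 4 h 45 min = 20 h 26 min.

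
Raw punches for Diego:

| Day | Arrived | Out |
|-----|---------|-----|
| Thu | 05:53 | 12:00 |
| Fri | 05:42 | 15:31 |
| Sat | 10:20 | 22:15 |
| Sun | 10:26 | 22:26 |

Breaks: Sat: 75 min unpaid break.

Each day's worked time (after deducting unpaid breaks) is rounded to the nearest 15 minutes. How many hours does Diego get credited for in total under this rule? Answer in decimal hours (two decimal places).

38.50 hours

Thu: 05:53–12:00 = 6 h 7 min → rounds to 6 h 0 min
Fri: 05:42–15:31 = 9 h 49 min → rounds to 9 h 45 min
Sat: 10:20–22:15 = 11 h 55 min − 75 min = 10 h 40 min → rounds to 10 h 45 min
Sun: 10:26–22:26 = 12 h 0 min → rounds to 12 h 0 min
Total credited: 38 h 30 min.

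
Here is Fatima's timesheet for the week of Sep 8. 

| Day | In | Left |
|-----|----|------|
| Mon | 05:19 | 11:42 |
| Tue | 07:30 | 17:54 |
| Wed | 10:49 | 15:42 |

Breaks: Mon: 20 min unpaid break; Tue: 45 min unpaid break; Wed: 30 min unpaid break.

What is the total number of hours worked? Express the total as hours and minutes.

Mon: 05:19–11:42 = 6 h 23 min; less 20 min break → 6 h 3 min
Tue: 07:30–17:54 = 10 h 24 min; less 45 min break → 9 h 39 min
Wed: 10:49–15:42 = 4 h 53 min; less 30 min break → 4 h 23 min
Total: 6 h 3 min + 9 h 39 min + 4 h 23 min = 20 h 5 min.

20 h 5 min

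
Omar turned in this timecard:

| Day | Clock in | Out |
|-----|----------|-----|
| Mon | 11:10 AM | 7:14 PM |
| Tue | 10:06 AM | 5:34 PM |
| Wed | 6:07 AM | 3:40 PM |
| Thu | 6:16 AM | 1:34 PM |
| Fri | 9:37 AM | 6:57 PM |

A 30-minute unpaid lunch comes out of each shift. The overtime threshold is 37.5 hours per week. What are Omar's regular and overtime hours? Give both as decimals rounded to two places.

Regular 37.50 hours, overtime 1.72 hours

Mon: 11:10 AM–7:14 PM = 8 h 4 min; less 30 min break → 7 h 34 min
Tue: 10:06 AM–5:34 PM = 7 h 28 min; less 30 min break → 6 h 58 min
Wed: 6:07 AM–3:40 PM = 9 h 33 min; less 30 min break → 9 h 3 min
Thu: 6:16 AM–1:34 PM = 7 h 18 min; less 30 min break → 6 h 48 min
Fri: 9:37 AM–6:57 PM = 9 h 20 min; less 30 min break → 8 h 50 min
Total worked: 39 h 13 min = 39.22 h.
Threshold 37.5 h → overtime 1 h 43 min, regular 37 h 30 min.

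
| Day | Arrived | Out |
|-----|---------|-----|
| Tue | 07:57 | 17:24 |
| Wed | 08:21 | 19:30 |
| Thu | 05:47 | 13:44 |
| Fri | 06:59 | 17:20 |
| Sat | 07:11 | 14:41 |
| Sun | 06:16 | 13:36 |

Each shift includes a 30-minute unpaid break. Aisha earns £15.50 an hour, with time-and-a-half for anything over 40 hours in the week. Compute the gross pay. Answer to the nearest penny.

Tue: 07:57–17:24 = 9 h 27 min; less 30 min break → 8 h 57 min
Wed: 08:21–19:30 = 11 h 9 min; less 30 min break → 10 h 39 min
Thu: 05:47–13:44 = 7 h 57 min; less 30 min break → 7 h 27 min
Fri: 06:59–17:20 = 10 h 21 min; less 30 min break → 9 h 51 min
Sat: 07:11–14:41 = 7 h 30 min; less 30 min break → 7 h 0 min
Sun: 06:16–13:36 = 7 h 20 min; less 30 min break → 6 h 50 min
Total worked: 50 h 44 min = 3044 min.
Regular 40 h 0 min = 2400 min at £15.50/h; overtime 10 h 44 min = 644 min at £23.25/h.
Pay = (2400 × £15.50 + 644 × £23.25) ÷ 60 = £869.55.

£869.55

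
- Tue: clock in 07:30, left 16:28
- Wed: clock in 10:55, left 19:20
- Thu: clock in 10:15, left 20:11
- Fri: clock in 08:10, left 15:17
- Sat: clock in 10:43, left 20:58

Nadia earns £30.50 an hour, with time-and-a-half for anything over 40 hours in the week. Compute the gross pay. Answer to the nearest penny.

Tue: 07:30–16:28 = 8 h 58 min
Wed: 10:55–19:20 = 8 h 25 min
Thu: 10:15–20:11 = 9 h 56 min
Fri: 08:10–15:17 = 7 h 7 min
Sat: 10:43–20:58 = 10 h 15 min
Total worked: 44 h 41 min = 2681 min.
Regular 40 h 0 min = 2400 min at £30.50/h; overtime 4 h 41 min = 281 min at £45.75/h.
Pay = (2400 × £30.50 + 281 × £45.75) ÷ 60 = £1434.26.

£1434.26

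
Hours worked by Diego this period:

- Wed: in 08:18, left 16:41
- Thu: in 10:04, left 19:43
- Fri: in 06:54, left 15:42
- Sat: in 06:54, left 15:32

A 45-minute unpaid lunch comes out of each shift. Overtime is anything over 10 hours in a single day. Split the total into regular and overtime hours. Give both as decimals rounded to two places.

Wed: 08:18–16:41 = 8 h 23 min; less 45 min break → 7 h 38 min
Thu: 10:04–19:43 = 9 h 39 min; less 45 min break → 8 h 54 min
Fri: 06:54–15:42 = 8 h 48 min; less 45 min break → 8 h 3 min
Sat: 06:54–15:32 = 8 h 38 min; less 45 min break → 7 h 53 min
Wed reg 7 h 38 min / OT 0 h 0 min; Thu reg 8 h 54 min / OT 0 h 0 min; Fri reg 8 h 3 min / OT 0 h 0 min; Sat reg 7 h 53 min / OT 0 h 0 min.
Totals: regular 32 h 28 min, overtime 0 h 0 min.

Regular 32.47 hours, overtime 0.00 hours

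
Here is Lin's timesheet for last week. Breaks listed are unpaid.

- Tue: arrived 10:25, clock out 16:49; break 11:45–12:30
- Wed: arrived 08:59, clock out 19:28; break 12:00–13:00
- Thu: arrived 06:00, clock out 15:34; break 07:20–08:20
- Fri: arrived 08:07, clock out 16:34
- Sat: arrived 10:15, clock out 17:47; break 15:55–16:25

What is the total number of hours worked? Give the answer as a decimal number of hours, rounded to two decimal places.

39.18 hours

Tue: 10:25–16:49 = 6 h 24 min; less 45 min break → 5 h 39 min
Wed: 08:59–19:28 = 10 h 29 min; less 60 min break → 9 h 29 min
Thu: 06:00–15:34 = 9 h 34 min; less 60 min break → 8 h 34 min
Fri: 08:07–16:34 = 8 h 27 min
Sat: 10:15–17:47 = 7 h 32 min; less 30 min break → 7 h 2 min
Total: 5 h 39 min + 9 h 29 min + 8 h 34 min + 8 h 27 min + 7 h 2 min = 39 h 11 min.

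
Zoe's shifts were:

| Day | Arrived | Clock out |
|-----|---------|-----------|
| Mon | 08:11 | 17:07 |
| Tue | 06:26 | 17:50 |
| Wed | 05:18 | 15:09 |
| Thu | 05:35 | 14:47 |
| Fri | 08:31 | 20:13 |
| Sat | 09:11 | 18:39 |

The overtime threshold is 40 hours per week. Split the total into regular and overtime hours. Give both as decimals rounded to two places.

Regular 40.00 hours, overtime 20.55 hours

Mon: 08:11–17:07 = 8 h 56 min
Tue: 06:26–17:50 = 11 h 24 min
Wed: 05:18–15:09 = 9 h 51 min
Thu: 05:35–14:47 = 9 h 12 min
Fri: 08:31–20:13 = 11 h 42 min
Sat: 09:11–18:39 = 9 h 28 min
Total worked: 60 h 33 min = 60.55 h.
Threshold 40 h → overtime 20 h 33 min, regular 40 h 0 min.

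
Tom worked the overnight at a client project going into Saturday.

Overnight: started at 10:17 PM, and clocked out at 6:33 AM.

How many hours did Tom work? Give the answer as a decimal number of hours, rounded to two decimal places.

Overnight: 10:17 PM → midnight = 1 h 43 min; midnight → 6:33 AM = 6 h 33 min; span 8 h 16 min

8.27 hours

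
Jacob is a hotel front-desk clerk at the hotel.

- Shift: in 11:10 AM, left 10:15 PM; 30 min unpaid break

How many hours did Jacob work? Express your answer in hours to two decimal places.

10.58 hours

Shift: 11:10 AM–10:15 PM = 11 h 5 min; less 30 min break → 10 h 35 min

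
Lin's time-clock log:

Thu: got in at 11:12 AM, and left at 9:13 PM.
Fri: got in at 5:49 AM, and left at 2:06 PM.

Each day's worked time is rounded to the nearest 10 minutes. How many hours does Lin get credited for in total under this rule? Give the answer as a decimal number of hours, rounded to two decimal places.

18.33 hours

Thu: 11:12 AM–9:13 PM = 10 h 1 min → rounds to 10 h 0 min
Fri: 5:49 AM–2:06 PM = 8 h 17 min → rounds to 8 h 20 min
Total credited: 18 h 20 min.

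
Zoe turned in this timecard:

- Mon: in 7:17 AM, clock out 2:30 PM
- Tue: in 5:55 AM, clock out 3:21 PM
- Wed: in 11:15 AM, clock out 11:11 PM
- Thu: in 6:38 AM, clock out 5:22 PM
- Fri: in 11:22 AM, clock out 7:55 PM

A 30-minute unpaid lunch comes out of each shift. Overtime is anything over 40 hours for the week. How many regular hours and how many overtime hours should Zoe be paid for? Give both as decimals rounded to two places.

Mon: 7:17 AM–2:30 PM = 7 h 13 min; less 30 min break → 6 h 43 min
Tue: 5:55 AM–3:21 PM = 9 h 26 min; less 30 min break → 8 h 56 min
Wed: 11:15 AM–11:11 PM = 11 h 56 min; less 30 min break → 11 h 26 min
Thu: 6:38 AM–5:22 PM = 10 h 44 min; less 30 min break → 10 h 14 min
Fri: 11:22 AM–7:55 PM = 8 h 33 min; less 30 min break → 8 h 3 min
Total worked: 45 h 22 min = 45.37 h.
Threshold 40 h → overtime 5 h 22 min, regular 40 h 0 min.

Regular 40.00 hours, overtime 5.37 hours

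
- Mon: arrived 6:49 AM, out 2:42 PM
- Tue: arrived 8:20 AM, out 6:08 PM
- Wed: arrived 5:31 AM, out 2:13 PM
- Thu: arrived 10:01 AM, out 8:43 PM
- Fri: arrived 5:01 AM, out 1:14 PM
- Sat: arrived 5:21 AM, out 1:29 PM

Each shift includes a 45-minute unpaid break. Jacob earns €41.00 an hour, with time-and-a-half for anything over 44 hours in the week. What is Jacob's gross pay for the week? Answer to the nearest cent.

€2107.40

Mon: 6:49 AM–2:42 PM = 7 h 53 min; less 45 min break → 7 h 8 min
Tue: 8:20 AM–6:08 PM = 9 h 48 min; less 45 min break → 9 h 3 min
Wed: 5:31 AM–2:13 PM = 8 h 42 min; less 45 min break → 7 h 57 min
Thu: 10:01 AM–8:43 PM = 10 h 42 min; less 45 min break → 9 h 57 min
Fri: 5:01 AM–1:14 PM = 8 h 13 min; less 45 min break → 7 h 28 min
Sat: 5:21 AM–1:29 PM = 8 h 8 min; less 45 min break → 7 h 23 min
Total worked: 48 h 56 min = 2936 min.
Regular 44 h 0 min = 2640 min at €41.00/h; overtime 4 h 56 min = 296 min at €61.50/h.
Pay = (2640 × €41.00 + 296 × €61.50) ÷ 60 = €2107.40.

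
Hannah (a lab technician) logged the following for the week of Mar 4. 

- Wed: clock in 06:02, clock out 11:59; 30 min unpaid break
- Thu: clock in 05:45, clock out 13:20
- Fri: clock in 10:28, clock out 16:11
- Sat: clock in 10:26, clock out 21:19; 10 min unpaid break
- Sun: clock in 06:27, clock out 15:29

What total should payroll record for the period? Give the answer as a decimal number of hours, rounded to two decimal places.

38.50 hours

Wed: 06:02–11:59 = 5 h 57 min; less 30 min break → 5 h 27 min
Thu: 05:45–13:20 = 7 h 35 min
Fri: 10:28–16:11 = 5 h 43 min
Sat: 10:26–21:19 = 10 h 53 min; less 10 min break → 10 h 43 min
Sun: 06:27–15:29 = 9 h 2 min
Total: 5 h 27 min + 7 h 35 min + 5 h 43 min + 10 h 43 min + 9 h 2 min = 38 h 30 min.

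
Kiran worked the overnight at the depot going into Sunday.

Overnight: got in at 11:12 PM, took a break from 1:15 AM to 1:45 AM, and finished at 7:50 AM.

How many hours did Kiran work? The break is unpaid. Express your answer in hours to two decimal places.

8.13 hours

Overnight: 11:12 PM → midnight = 0 h 48 min; midnight → 7:50 AM = 7 h 50 min; span 8 h 38 min; less 30 min break → 8 h 8 min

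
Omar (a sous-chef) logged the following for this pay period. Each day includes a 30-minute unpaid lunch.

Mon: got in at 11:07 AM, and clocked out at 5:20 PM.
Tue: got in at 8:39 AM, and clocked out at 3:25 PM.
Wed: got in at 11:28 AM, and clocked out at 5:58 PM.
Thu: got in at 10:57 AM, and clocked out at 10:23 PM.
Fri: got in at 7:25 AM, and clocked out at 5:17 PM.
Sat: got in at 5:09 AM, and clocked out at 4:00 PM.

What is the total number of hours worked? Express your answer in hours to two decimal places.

Mon: 11:07 AM–5:20 PM = 6 h 13 min; less 30 min break → 5 h 43 min
Tue: 8:39 AM–3:25 PM = 6 h 46 min; less 30 min break → 6 h 16 min
Wed: 11:28 AM–5:58 PM = 6 h 30 min; less 30 min break → 6 h 0 min
Thu: 10:57 AM–10:23 PM = 11 h 26 min; less 30 min break → 10 h 56 min
Fri: 7:25 AM–5:17 PM = 9 h 52 min; less 30 min break → 9 h 22 min
Sat: 5:09 AM–4:00 PM = 10 h 51 min; less 30 min break → 10 h 21 min
Total: 5 h 43 min + 6 h 16 min + 6 h 0 min + 10 h 56 min + 9 h 22 min + 10 h 21 min = 48 h 38 min.

48.63 hours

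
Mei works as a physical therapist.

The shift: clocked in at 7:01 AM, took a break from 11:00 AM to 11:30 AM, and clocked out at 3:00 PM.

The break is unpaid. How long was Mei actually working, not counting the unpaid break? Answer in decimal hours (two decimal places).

7.48 hours

The shift: 7:01 AM–3:00 PM = 7 h 59 min; less 30 min break → 7 h 29 min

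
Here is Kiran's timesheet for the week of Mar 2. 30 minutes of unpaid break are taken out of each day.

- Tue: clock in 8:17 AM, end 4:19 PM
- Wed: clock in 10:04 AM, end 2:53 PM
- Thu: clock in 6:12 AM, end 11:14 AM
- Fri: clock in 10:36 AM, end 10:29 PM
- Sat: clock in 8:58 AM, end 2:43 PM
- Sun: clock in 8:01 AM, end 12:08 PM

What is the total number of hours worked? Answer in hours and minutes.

Tue: 8:17 AM–4:19 PM = 8 h 2 min; less 30 min break → 7 h 32 min
Wed: 10:04 AM–2:53 PM = 4 h 49 min; less 30 min break → 4 h 19 min
Thu: 6:12 AM–11:14 AM = 5 h 2 min; less 30 min break → 4 h 32 min
Fri: 10:36 AM–10:29 PM = 11 h 53 min; less 30 min break → 11 h 23 min
Sat: 8:58 AM–2:43 PM = 5 h 45 min; less 30 min break → 5 h 15 min
Sun: 8:01 AM–12:08 PM = 4 h 7 min; less 30 min break → 3 h 37 min
Total: 7 h 32 min + 4 h 19 min + 4 h 32 min + 11 h 23 min + 5 h 15 min + 3 h 37 min = 36 h 38 min.

36 h 38 min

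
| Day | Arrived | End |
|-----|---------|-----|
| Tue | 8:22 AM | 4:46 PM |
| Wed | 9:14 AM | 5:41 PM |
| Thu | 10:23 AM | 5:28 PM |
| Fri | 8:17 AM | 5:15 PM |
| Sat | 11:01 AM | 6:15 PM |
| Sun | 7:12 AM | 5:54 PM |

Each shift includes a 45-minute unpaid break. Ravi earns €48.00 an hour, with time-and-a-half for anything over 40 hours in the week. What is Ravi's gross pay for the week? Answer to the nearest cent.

Tue: 8:22 AM–4:46 PM = 8 h 24 min; less 45 min break → 7 h 39 min
Wed: 9:14 AM–5:41 PM = 8 h 27 min; less 45 min break → 7 h 42 min
Thu: 10:23 AM–5:28 PM = 7 h 5 min; less 45 min break → 6 h 20 min
Fri: 8:17 AM–5:15 PM = 8 h 58 min; less 45 min break → 8 h 13 min
Sat: 11:01 AM–6:15 PM = 7 h 14 min; less 45 min break → 6 h 29 min
Sun: 7:12 AM–5:54 PM = 10 h 42 min; less 45 min break → 9 h 57 min
Total worked: 46 h 20 min = 2780 min.
Regular 40 h 0 min = 2400 min at €48.00/h; overtime 6 h 20 min = 380 min at €72.00/h.
Pay = (2400 × €48.00 + 380 × €72.00) ÷ 60 = €2376.00.

€2376.00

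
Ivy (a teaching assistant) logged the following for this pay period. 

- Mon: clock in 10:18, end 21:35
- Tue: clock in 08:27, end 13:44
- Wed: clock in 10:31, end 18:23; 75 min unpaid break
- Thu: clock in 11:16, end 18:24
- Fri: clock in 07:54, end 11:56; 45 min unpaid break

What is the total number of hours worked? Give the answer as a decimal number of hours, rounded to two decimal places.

Mon: 10:18–21:35 = 11 h 17 min
Tue: 08:27–13:44 = 5 h 17 min
Wed: 10:31–18:23 = 7 h 52 min; less 75 min break → 6 h 37 min
Thu: 11:16–18:24 = 7 h 8 min
Fri: 07:54–11:56 = 4 h 2 min; less 45 min break → 3 h 17 min
Total: 11 h 17 min + 5 h 17 min + 6 h 37 min + 7 h 8 min + 3 h 17 min = 33 h 36 min.

33.60 hours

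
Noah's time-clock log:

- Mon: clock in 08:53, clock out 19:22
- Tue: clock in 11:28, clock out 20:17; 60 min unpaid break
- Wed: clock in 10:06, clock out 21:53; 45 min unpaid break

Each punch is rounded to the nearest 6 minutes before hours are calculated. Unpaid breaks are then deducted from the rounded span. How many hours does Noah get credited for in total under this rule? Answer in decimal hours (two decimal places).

29.35 hours

Mon: in 08:53→08:54, out 19:22→19:24; 10 h 30 min
Tue: in 11:28→11:30, out 20:17→20:18; 8 h 48 min − 60 min = 7 h 48 min
Wed: in 10:06→10:06, out 21:53→21:54; 11 h 48 min − 45 min = 11 h 3 min
Total credited: 29 h 21 min.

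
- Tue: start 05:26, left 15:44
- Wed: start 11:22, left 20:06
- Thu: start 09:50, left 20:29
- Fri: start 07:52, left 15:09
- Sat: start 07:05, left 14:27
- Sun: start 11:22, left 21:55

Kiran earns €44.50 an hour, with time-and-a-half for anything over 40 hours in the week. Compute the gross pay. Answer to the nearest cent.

Tue: 05:26–15:44 = 10 h 18 min
Wed: 11:22–20:06 = 8 h 44 min
Thu: 09:50–20:29 = 10 h 39 min
Fri: 07:52–15:09 = 7 h 17 min
Sat: 07:05–14:27 = 7 h 22 min
Sun: 11:22–21:55 = 10 h 33 min
Total worked: 54 h 53 min = 3293 min.
Regular 40 h 0 min = 2400 min at €44.50/h; overtime 14 h 53 min = 893 min at €66.75/h.
Pay = (2400 × €44.50 + 893 × €66.75) ÷ 60 = €2773.46.

€2773.46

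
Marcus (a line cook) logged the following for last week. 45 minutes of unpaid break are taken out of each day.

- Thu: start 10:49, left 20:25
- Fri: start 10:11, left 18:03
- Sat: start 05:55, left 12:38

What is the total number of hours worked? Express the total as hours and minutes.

Thu: 10:49–20:25 = 9 h 36 min; less 45 min break → 8 h 51 min
Fri: 10:11–18:03 = 7 h 52 min; less 45 min break → 7 h 7 min
Sat: 05:55–12:38 = 6 h 43 min; less 45 min break → 5 h 58 min
Total: 8 h 51 min + 7 h 7 min + 5 h 58 min = 21 h 56 min.

21 h 56 min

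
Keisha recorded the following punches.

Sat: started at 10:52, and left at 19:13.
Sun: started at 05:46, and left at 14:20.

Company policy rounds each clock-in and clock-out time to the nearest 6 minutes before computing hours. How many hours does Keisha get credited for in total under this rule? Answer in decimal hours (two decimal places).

Sat: in 10:52→10:54, out 19:13→19:12; 8 h 18 min
Sun: in 05:46→05:48, out 14:20→14:18; 8 h 30 min
Total credited: 16 h 48 min.

16.80 hours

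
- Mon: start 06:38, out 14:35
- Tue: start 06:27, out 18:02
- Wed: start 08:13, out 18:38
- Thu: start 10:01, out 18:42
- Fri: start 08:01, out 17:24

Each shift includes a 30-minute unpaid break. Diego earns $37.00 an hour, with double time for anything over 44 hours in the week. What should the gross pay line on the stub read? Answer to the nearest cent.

Mon: 06:38–14:35 = 7 h 57 min; less 30 min break → 7 h 27 min
Tue: 06:27–18:02 = 11 h 35 min; less 30 min break → 11 h 5 min
Wed: 08:13–18:38 = 10 h 25 min; less 30 min break → 9 h 55 min
Thu: 10:01–18:42 = 8 h 41 min; less 30 min break → 8 h 11 min
Fri: 08:01–17:24 = 9 h 23 min; less 30 min break → 8 h 53 min
Total worked: 45 h 31 min = 2731 min.
Regular 44 h 0 min = 2640 min at $37.00/h; overtime 1 h 31 min = 91 min at $74.00/h.
Pay = (2640 × $37.00 + 91 × $74.00) ÷ 60 = $1740.23.

$1740.23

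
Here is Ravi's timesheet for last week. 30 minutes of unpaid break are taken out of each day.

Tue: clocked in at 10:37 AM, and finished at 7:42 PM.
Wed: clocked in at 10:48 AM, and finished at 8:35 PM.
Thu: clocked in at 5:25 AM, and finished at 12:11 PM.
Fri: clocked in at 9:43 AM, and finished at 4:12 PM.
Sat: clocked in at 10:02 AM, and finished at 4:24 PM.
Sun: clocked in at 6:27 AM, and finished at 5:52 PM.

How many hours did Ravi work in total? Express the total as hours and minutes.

46 h 54 min

Tue: 10:37 AM–7:42 PM = 9 h 5 min; less 30 min break → 8 h 35 min
Wed: 10:48 AM–8:35 PM = 9 h 47 min; less 30 min break → 9 h 17 min
Thu: 5:25 AM–12:11 PM = 6 h 46 min; less 30 min break → 6 h 16 min
Fri: 9:43 AM–4:12 PM = 6 h 29 min; less 30 min break → 5 h 59 min
Sat: 10:02 AM–4:24 PM = 6 h 22 min; less 30 min break → 5 h 52 min
Sun: 6:27 AM–5:52 PM = 11 h 25 min; less 30 min break → 10 h 55 min
Total: 8 h 35 min + 9 h 17 min + 6 h 16 min + 5 h 59 min + 5 h 52 min + 10 h 55 min = 46 h 54 min.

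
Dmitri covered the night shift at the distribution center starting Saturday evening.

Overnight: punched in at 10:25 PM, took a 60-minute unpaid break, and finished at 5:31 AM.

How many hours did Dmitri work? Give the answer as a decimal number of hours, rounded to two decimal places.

6.10 hours

Overnight: 10:25 PM → midnight = 1 h 35 min; midnight → 5:31 AM = 5 h 31 min; span 7 h 6 min; less 60 min break → 6 h 6 min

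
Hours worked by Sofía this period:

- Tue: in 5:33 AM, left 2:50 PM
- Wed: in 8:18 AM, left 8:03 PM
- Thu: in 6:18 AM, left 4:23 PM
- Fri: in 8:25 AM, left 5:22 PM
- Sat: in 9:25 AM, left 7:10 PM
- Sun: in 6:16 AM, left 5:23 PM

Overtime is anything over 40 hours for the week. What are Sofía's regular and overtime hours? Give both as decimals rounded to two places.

Regular 40.00 hours, overtime 20.93 hours

Tue: 5:33 AM–2:50 PM = 9 h 17 min
Wed: 8:18 AM–8:03 PM = 11 h 45 min
Thu: 6:18 AM–4:23 PM = 10 h 5 min
Fri: 8:25 AM–5:22 PM = 8 h 57 min
Sat: 9:25 AM–7:10 PM = 9 h 45 min
Sun: 6:16 AM–5:23 PM = 11 h 7 min
Total worked: 60 h 56 min = 60.93 h.
Threshold 40 h → overtime 20 h 56 min, regular 40 h 0 min.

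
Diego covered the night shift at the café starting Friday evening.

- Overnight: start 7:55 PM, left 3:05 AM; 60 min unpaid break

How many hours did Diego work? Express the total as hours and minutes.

6 h 10 min

Overnight: 7:55 PM → midnight = 4 h 5 min; midnight → 3:05 AM = 3 h 5 min; span 7 h 10 min; less 60 min break → 6 h 10 min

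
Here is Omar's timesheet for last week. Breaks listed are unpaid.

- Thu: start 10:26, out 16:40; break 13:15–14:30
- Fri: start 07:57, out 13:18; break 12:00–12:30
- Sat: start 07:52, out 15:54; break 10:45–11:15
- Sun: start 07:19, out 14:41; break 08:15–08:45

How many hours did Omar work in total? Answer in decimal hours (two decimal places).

24.23 hours

Thu: 10:26–16:40 = 6 h 14 min; less 75 min break → 4 h 59 min
Fri: 07:57–13:18 = 5 h 21 min; less 30 min break → 4 h 51 min
Sat: 07:52–15:54 = 8 h 2 min; less 30 min break → 7 h 32 min
Sun: 07:19–14:41 = 7 h 22 min; less 30 min break → 6 h 52 min
Total: 4 h 59 min + 4 h 51 min + 7 h 32 min + 6 h 52 min = 24 h 14 min.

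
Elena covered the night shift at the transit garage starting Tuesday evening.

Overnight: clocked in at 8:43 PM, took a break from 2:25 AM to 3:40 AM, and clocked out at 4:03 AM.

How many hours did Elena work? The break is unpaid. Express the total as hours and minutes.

6 h 5 min

Overnight: 8:43 PM → midnight = 3 h 17 min; midnight → 4:03 AM = 4 h 3 min; span 7 h 20 min; less 75 min break → 6 h 5 min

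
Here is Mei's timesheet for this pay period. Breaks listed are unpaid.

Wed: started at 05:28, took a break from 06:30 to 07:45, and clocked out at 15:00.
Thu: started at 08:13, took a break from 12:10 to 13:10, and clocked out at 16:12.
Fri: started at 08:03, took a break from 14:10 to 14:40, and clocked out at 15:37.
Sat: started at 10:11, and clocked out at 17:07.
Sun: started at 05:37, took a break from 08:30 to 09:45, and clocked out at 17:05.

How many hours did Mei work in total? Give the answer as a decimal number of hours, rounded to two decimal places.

Wed: 05:28–15:00 = 9 h 32 min; less 75 min break → 8 h 17 min
Thu: 08:13–16:12 = 7 h 59 min; less 60 min break → 6 h 59 min
Fri: 08:03–15:37 = 7 h 34 min; less 30 min break → 7 h 4 min
Sat: 10:11–17:07 = 6 h 56 min
Sun: 05:37–17:05 = 11 h 28 min; less 75 min break → 10 h 13 min
Total: 8 h 17 min + 6 h 59 min + 7 h 4 min + 6 h 56 min + 10 h 13 min = 39 h 29 min.

39.48 hours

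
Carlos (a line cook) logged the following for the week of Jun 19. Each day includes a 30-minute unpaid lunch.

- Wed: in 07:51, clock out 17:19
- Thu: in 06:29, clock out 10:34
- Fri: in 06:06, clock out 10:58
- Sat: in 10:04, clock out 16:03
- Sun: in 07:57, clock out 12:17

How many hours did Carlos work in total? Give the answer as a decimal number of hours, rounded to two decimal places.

Wed: 07:51–17:19 = 9 h 28 min; less 30 min break → 8 h 58 min
Thu: 06:29–10:34 = 4 h 5 min; less 30 min break → 3 h 35 min
Fri: 06:06–10:58 = 4 h 52 min; less 30 min break → 4 h 22 min
Sat: 10:04–16:03 = 5 h 59 min; less 30 min break → 5 h 29 min
Sun: 07:57–12:17 = 4 h 20 min; less 30 min break → 3 h 50 min
Total: 8 h 58 min + 3 h 35 min + 4 h 22 min + 5 h 29 min + 3 h 50 min = 26 h 14 min.

26.23 hours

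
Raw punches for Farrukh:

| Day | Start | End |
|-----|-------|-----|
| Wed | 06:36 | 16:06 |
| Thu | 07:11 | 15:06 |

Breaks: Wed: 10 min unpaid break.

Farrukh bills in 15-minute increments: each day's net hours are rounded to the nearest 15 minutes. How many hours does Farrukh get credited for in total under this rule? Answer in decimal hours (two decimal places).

Wed: 06:36–16:06 = 9 h 30 min − 10 min = 9 h 20 min → rounds to 9 h 15 min
Thu: 07:11–15:06 = 7 h 55 min → rounds to 8 h 0 min
Total credited: 17 h 15 min.

17.25 hours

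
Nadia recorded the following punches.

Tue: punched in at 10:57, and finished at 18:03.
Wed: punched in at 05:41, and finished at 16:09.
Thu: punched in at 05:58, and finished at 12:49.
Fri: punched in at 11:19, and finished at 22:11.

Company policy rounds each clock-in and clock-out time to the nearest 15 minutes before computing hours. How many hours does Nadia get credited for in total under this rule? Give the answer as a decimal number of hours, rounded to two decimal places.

35.25 hours

Tue: in 10:57→11:00, out 18:03→18:00; 7 h 0 min
Wed: in 05:41→05:45, out 16:09→16:15; 10 h 30 min
Thu: in 05:58→06:00, out 12:49→12:45; 6 h 45 min
Fri: in 11:19→11:15, out 22:11→22:15; 11 h 0 min
Total credited: 35 h 15 min.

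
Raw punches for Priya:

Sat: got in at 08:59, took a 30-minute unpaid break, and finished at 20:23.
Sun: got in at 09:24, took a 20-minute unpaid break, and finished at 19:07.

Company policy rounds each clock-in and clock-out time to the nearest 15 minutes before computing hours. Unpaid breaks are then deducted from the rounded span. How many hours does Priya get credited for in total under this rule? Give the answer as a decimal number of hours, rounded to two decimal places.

20.17 hours

Sat: in 08:59→09:00, out 20:23→20:30; 11 h 30 min − 30 min = 11 h 0 min
Sun: in 09:24→09:30, out 19:07→19:00; 9 h 30 min − 20 min = 9 h 10 min
Total credited: 20 h 10 min.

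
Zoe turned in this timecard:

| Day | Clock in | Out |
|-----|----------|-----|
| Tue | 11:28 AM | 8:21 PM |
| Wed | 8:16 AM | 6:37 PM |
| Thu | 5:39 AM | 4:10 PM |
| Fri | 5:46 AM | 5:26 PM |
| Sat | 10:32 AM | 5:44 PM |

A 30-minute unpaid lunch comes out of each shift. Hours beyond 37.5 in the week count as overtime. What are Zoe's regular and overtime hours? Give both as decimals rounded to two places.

Tue: 11:28 AM–8:21 PM = 8 h 53 min; less 30 min break → 8 h 23 min
Wed: 8:16 AM–6:37 PM = 10 h 21 min; less 30 min break → 9 h 51 min
Thu: 5:39 AM–4:10 PM = 10 h 31 min; less 30 min break → 10 h 1 min
Fri: 5:46 AM–5:26 PM = 11 h 40 min; less 30 min break → 11 h 10 min
Sat: 10:32 AM–5:44 PM = 7 h 12 min; less 30 min break → 6 h 42 min
Total worked: 46 h 7 min = 46.12 h.
Threshold 37.5 h → overtime 8 h 37 min, regular 37 h 30 min.

Regular 37.50 hours, overtime 8.62 hours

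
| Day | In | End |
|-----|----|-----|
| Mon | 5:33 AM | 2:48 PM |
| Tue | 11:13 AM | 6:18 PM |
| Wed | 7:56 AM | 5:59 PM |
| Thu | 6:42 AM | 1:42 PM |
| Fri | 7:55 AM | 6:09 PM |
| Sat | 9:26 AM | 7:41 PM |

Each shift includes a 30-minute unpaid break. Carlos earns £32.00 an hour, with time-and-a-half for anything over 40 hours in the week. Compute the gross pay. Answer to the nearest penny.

£1801.60

Mon: 5:33 AM–2:48 PM = 9 h 15 min; less 30 min break → 8 h 45 min
Tue: 11:13 AM–6:18 PM = 7 h 5 min; less 30 min break → 6 h 35 min
Wed: 7:56 AM–5:59 PM = 10 h 3 min; less 30 min break → 9 h 33 min
Thu: 6:42 AM–1:42 PM = 7 h 0 min; less 30 min break → 6 h 30 min
Fri: 7:55 AM–6:09 PM = 10 h 14 min; less 30 min break → 9 h 44 min
Sat: 9:26 AM–7:41 PM = 10 h 15 min; less 30 min break → 9 h 45 min
Total worked: 50 h 52 min = 3052 min.
Regular 40 h 0 min = 2400 min at £32.00/h; overtime 10 h 52 min = 652 min at £48.00/h.
Pay = (2400 × £32.00 + 652 × £48.00) ÷ 60 = £1801.60.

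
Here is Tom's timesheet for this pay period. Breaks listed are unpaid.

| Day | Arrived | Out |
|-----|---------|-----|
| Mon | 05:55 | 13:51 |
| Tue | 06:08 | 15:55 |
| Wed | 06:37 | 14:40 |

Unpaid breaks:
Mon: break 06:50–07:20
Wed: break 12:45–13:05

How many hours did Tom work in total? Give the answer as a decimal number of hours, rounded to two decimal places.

Mon: 05:55–13:51 = 7 h 56 min; less 30 min break → 7 h 26 min
Tue: 06:08–15:55 = 9 h 47 min
Wed: 06:37–14:40 = 8 h 3 min; less 20 min break → 7 h 43 min
Total: 7 h 26 min + 9 h 47 min + 7 h 43 min = 24 h 56 min.

24.93 hours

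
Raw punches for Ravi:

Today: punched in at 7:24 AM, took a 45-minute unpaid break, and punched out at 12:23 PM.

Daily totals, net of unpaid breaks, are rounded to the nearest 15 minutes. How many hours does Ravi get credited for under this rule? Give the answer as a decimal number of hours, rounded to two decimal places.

4.25 hours

Today: 7:24 AM–12:23 PM = 4 h 59 min − 45 min = 4 h 14 min → rounds to 4 h 15 min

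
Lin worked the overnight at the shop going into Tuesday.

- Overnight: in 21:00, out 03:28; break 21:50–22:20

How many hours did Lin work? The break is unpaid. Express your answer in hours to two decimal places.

Overnight: 21:00 → midnight = 3 h 0 min; midnight → 03:28 = 3 h 28 min; span 6 h 28 min; less 30 min break → 5 h 58 min

5.97 hours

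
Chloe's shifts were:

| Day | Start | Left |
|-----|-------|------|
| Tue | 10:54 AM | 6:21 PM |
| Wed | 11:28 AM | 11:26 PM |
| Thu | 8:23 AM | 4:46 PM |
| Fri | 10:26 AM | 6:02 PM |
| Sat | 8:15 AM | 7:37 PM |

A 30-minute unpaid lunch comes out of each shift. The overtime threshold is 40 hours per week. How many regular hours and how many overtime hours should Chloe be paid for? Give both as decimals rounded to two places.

Tue: 10:54 AM–6:21 PM = 7 h 27 min; less 30 min break → 6 h 57 min
Wed: 11:28 AM–11:26 PM = 11 h 58 min; less 30 min break → 11 h 28 min
Thu: 8:23 AM–4:46 PM = 8 h 23 min; less 30 min break → 7 h 53 min
Fri: 10:26 AM–6:02 PM = 7 h 36 min; less 30 min break → 7 h 6 min
Sat: 8:15 AM–7:37 PM = 11 h 22 min; less 30 min break → 10 h 52 min
Total worked: 44 h 16 min = 44.27 h.
Threshold 40 h → overtime 4 h 16 min, regular 40 h 0 min.

Regular 40.00 hours, overtime 4.27 hours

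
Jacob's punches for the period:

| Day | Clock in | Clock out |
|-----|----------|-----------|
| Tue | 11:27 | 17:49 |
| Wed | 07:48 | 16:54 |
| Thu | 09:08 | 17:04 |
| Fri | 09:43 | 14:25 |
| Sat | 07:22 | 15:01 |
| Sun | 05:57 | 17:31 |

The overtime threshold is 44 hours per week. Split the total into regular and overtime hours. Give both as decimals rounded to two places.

Regular 44.00 hours, overtime 3.32 hours

Tue: 11:27–17:49 = 6 h 22 min
Wed: 07:48–16:54 = 9 h 6 min
Thu: 09:08–17:04 = 7 h 56 min
Fri: 09:43–14:25 = 4 h 42 min
Sat: 07:22–15:01 = 7 h 39 min
Sun: 05:57–17:31 = 11 h 34 min
Total worked: 47 h 19 min = 47.32 h.
Threshold 44 h → overtime 3 h 19 min, regular 44 h 0 min.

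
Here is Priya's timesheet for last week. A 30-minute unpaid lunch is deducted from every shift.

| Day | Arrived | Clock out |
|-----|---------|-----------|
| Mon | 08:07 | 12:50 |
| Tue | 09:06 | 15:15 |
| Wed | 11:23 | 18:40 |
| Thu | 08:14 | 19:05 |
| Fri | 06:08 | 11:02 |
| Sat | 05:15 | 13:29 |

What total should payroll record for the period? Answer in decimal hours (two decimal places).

Mon: 08:07–12:50 = 4 h 43 min; less 30 min break → 4 h 13 min
Tue: 09:06–15:15 = 6 h 9 min; less 30 min break → 5 h 39 min
Wed: 11:23–18:40 = 7 h 17 min; less 30 min break → 6 h 47 min
Thu: 08:14–19:05 = 10 h 51 min; less 30 min break → 10 h 21 min
Fri: 06:08–11:02 = 4 h 54 min; less 30 min break → 4 h 24 min
Sat: 05:15–13:29 = 8 h 14 min; less 30 min break → 7 h 44 min
Total: 4 h 13 min + 5 h 39 min + 6 h 47 min + 10 h 21 min + 4 h 24 min + 7 h 44 min = 39 h 8 min.

39.13 hours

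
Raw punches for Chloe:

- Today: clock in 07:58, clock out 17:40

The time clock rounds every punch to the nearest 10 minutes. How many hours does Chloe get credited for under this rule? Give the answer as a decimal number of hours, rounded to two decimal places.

Today: in 07:58→08:00, out 17:40→17:40; 9 h 40 min

9.67 hours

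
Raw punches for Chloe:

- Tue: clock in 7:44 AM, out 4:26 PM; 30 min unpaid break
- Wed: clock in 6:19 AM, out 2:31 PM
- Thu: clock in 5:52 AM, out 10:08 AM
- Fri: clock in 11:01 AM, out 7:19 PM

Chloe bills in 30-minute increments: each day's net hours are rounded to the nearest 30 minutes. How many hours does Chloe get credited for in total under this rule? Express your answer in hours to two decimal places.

29.00 hours

Tue: 7:44 AM–4:26 PM = 8 h 42 min − 30 min = 8 h 12 min → rounds to 8 h 0 min
Wed: 6:19 AM–2:31 PM = 8 h 12 min → rounds to 8 h 0 min
Thu: 5:52 AM–10:08 AM = 4 h 16 min → rounds to 4 h 30 min
Fri: 11:01 AM–7:19 PM = 8 h 18 min → rounds to 8 h 30 min
Total credited: 29 h 0 min.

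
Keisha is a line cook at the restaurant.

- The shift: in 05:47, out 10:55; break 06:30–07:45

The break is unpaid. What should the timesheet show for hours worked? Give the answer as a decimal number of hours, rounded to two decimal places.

The shift: 05:47–10:55 = 5 h 8 min; less 75 min break → 3 h 53 min

3.88 hours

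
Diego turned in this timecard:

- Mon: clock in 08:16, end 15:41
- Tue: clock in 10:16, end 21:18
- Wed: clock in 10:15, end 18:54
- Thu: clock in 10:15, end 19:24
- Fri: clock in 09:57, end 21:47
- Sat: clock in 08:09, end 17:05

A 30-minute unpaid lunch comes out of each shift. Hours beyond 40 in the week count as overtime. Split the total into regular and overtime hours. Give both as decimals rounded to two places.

Regular 40.00 hours, overtime 14.02 hours

Mon: 08:16–15:41 = 7 h 25 min; less 30 min break → 6 h 55 min
Tue: 10:16–21:18 = 11 h 2 min; less 30 min break → 10 h 32 min
Wed: 10:15–18:54 = 8 h 39 min; less 30 min break → 8 h 9 min
Thu: 10:15–19:24 = 9 h 9 min; less 30 min break → 8 h 39 min
Fri: 09:57–21:47 = 11 h 50 min; less 30 min break → 11 h 20 min
Sat: 08:09–17:05 = 8 h 56 min; less 30 min break → 8 h 26 min
Total worked: 54 h 1 min = 54.02 h.
Threshold 40 h → overtime 14 h 1 min, regular 40 h 0 min.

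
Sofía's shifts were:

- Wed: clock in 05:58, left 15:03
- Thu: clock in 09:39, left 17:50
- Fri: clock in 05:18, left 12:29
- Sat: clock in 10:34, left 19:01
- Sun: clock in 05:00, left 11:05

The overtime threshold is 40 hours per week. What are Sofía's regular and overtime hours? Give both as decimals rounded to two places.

Regular 38.98 hours, overtime 0.00 hours

Wed: 05:58–15:03 = 9 h 5 min
Thu: 09:39–17:50 = 8 h 11 min
Fri: 05:18–12:29 = 7 h 11 min
Sat: 10:34–19:01 = 8 h 27 min
Sun: 05:00–11:05 = 6 h 5 min
Total worked: 38 h 59 min = 38.98 h.
Threshold 40 h → overtime 0 h 0 min, regular 38 h 59 min.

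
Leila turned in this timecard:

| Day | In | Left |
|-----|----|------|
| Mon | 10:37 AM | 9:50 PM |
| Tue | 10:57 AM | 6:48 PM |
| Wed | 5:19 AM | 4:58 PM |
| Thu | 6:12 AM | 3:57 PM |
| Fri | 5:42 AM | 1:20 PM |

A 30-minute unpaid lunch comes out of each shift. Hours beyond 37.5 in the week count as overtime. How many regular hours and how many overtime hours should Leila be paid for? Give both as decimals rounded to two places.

Regular 37.50 hours, overtime 8.10 hours

Mon: 10:37 AM–9:50 PM = 11 h 13 min; less 30 min break → 10 h 43 min
Tue: 10:57 AM–6:48 PM = 7 h 51 min; less 30 min break → 7 h 21 min
Wed: 5:19 AM–4:58 PM = 11 h 39 min; less 30 min break → 11 h 9 min
Thu: 6:12 AM–3:57 PM = 9 h 45 min; less 30 min break → 9 h 15 min
Fri: 5:42 AM–1:20 PM = 7 h 38 min; less 30 min break → 7 h 8 min
Total worked: 45 h 36 min = 45.60 h.
Threshold 37.5 h → overtime 8 h 6 min, regular 37 h 30 min.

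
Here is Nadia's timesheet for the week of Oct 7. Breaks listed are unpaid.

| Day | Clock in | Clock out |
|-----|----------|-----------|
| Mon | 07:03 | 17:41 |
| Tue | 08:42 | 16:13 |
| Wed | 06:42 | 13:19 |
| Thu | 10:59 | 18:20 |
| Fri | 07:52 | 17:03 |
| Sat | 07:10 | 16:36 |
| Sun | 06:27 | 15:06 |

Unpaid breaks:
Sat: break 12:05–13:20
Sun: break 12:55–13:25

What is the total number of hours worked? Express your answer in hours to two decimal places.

57.63 hours

Mon: 07:03–17:41 = 10 h 38 min
Tue: 08:42–16:13 = 7 h 31 min
Wed: 06:42–13:19 = 6 h 37 min
Thu: 10:59–18:20 = 7 h 21 min
Fri: 07:52–17:03 = 9 h 11 min
Sat: 07:10–16:36 = 9 h 26 min; less 75 min break → 8 h 11 min
Sun: 06:27–15:06 = 8 h 39 min; less 30 min break → 8 h 9 min
Total: 10 h 38 min + 7 h 31 min + 6 h 37 min + 7 h 21 min + 9 h 11 min + 8 h 11 min + 8 h 9 min = 57 h 38 min.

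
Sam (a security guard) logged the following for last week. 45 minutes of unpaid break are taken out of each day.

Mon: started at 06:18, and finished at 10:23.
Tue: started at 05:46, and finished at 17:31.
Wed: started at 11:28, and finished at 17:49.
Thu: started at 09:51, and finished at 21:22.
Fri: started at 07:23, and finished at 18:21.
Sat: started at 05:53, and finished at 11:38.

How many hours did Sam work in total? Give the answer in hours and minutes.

45 h 55 min

Mon: 06:18–10:23 = 4 h 5 min; less 45 min break → 3 h 20 min
Tue: 05:46–17:31 = 11 h 45 min; less 45 min break → 11 h 0 min
Wed: 11:28–17:49 = 6 h 21 min; less 45 min break → 5 h 36 min
Thu: 09:51–21:22 = 11 h 31 min; less 45 min break → 10 h 46 min
Fri: 07:23–18:21 = 10 h 58 min; less 45 min break → 10 h 13 min
Sat: 05:53–11:38 = 5 h 45 min; less 45 min break → 5 h 0 min
Total: 3 h 20 min + 11 h 0 min + 5 h 36 min + 10 h 46 min + 10 h 13 min + 5 h 0 min = 45 h 55 min.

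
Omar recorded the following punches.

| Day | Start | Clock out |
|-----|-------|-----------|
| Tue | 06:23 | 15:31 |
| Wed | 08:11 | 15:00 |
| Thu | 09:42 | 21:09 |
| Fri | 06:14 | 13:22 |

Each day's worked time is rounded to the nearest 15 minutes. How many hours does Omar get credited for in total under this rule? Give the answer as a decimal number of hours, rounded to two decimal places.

Tue: 06:23–15:31 = 9 h 8 min → rounds to 9 h 15 min
Wed: 08:11–15:00 = 6 h 49 min → rounds to 6 h 45 min
Thu: 09:42–21:09 = 11 h 27 min → rounds to 11 h 30 min
Fri: 06:14–13:22 = 7 h 8 min → rounds to 7 h 15 min
Total credited: 34 h 45 min.

34.75 hours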